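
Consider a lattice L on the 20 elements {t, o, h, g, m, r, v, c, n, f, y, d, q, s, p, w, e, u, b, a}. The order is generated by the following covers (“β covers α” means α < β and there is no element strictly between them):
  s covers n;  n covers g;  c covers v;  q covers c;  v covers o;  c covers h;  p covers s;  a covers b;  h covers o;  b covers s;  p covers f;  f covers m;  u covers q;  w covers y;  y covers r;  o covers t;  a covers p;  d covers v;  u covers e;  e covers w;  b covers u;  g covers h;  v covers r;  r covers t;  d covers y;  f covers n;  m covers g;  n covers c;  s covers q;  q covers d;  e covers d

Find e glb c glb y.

r

Common lower bounds of {e, c, y}: r, t.
The greatest among these is r.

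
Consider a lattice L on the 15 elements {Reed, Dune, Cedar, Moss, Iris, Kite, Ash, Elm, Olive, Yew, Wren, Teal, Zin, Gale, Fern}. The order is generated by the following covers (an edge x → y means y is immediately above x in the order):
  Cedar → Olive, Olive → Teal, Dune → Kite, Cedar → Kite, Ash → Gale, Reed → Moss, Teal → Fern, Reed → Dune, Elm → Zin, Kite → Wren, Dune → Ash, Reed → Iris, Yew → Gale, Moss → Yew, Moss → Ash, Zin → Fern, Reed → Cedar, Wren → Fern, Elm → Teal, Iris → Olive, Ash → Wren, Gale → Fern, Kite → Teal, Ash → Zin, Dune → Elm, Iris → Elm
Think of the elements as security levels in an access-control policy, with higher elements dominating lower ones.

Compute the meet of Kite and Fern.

Kite

Common lower bounds of {Kite, Fern}: Cedar, Dune, Kite, Reed.
The greatest among these is Kite.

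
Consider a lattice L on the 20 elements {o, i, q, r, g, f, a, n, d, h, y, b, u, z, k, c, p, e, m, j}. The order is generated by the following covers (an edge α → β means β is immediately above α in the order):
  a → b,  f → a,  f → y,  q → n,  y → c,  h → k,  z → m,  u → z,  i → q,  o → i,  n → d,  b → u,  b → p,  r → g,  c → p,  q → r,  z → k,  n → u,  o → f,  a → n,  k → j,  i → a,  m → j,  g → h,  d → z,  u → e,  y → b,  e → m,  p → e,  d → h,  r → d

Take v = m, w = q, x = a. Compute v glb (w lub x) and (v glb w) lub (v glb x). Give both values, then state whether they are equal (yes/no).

w lub x = n, so v glb (w lub x) = m glb n = n.
v glb w = q and v glb x = a, so (v glb w) lub (v glb x) = q lub a = n.
Equal: yes.

n; n; yes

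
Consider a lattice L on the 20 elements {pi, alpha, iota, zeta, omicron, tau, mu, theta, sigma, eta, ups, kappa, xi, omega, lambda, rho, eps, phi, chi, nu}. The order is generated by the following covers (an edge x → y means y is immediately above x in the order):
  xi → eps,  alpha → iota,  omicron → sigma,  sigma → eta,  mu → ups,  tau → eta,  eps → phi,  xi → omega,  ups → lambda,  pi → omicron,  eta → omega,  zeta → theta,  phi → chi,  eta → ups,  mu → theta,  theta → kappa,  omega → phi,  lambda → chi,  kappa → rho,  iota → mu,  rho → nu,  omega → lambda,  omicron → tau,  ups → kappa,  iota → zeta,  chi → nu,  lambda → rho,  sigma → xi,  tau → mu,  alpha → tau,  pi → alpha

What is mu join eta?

ups

Common upper bounds of {mu, eta}: chi, kappa, lambda, nu, rho, ups.
The least among these is ups.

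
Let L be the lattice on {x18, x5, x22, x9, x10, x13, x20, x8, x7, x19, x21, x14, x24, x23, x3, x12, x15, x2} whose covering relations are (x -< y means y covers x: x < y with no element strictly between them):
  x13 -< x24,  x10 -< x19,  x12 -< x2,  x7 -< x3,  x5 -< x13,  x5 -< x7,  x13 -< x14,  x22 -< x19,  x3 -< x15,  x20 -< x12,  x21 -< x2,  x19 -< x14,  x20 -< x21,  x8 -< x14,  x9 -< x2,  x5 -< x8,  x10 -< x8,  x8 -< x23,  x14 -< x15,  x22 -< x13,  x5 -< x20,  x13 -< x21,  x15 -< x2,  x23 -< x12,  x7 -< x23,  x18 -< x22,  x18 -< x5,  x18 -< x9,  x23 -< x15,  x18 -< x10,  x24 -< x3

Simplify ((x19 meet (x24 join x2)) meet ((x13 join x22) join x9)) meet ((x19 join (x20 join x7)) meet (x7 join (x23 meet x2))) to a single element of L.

x10

x24 ∨ x2 = x2
x19 ∧ x2 = x19
x13 ∨ x22 = x13
x13 ∨ x9 = x2
x19 ∧ x2 = x19
x20 ∨ x7 = x12
x19 ∨ x12 = x2
x23 ∧ x2 = x23
x7 ∨ x23 = x23
x2 ∧ x23 = x23
x19 ∧ x23 = x10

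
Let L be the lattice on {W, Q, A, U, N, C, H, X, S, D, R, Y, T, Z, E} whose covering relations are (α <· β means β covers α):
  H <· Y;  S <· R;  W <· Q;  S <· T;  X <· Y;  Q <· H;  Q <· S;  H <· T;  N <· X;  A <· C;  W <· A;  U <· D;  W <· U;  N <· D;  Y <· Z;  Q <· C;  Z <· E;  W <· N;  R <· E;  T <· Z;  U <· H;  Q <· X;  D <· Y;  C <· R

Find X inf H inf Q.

Common lower bounds of {X, H, Q}: Q, W.
The greatest among these is Q.

Q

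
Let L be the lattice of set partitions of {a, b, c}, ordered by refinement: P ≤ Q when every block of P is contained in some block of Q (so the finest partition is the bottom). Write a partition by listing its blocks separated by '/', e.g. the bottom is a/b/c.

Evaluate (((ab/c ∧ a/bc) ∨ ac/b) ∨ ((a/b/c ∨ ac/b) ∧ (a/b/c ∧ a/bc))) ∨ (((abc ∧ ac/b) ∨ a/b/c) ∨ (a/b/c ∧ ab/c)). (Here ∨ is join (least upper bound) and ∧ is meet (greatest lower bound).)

ab/c ∧ a/bc = a/b/c
a/b/c ∨ ac/b = ac/b
a/b/c ∨ ac/b = ac/b
a/b/c ∧ a/bc = a/b/c
ac/b ∧ a/b/c = a/b/c
ac/b ∨ a/b/c = ac/b
abc ∧ ac/b = ac/b
ac/b ∨ a/b/c = ac/b
a/b/c ∧ ab/c = a/b/c
ac/b ∨ a/b/c = ac/b
ac/b ∨ ac/b = ac/b

ac/b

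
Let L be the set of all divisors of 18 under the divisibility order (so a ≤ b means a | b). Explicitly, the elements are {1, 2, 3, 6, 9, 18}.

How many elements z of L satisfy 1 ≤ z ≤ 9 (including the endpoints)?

3

The interval [1, 9] = {1, 3, 9}, which has 3 elements.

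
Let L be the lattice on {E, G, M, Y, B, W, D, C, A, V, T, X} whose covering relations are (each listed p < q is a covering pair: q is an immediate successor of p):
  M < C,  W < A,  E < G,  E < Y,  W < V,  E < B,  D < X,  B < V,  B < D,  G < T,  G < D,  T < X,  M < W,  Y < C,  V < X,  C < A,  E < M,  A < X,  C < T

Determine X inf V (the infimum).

V

Common lower bounds of {X, V}: B, E, M, V, W.
The greatest among these is V.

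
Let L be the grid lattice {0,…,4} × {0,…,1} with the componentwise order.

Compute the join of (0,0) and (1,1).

(1,1)

In a product of chains, the join is componentwise max, giving (1,1).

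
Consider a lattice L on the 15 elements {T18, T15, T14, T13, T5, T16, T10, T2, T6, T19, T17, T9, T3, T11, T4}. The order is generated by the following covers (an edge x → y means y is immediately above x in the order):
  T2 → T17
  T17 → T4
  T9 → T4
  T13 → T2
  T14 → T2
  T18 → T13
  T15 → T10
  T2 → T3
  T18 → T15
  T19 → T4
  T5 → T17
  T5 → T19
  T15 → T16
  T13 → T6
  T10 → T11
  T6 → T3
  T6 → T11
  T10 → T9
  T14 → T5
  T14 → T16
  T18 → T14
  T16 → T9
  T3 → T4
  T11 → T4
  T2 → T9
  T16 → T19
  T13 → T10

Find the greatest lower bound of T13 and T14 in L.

Common lower bounds of {T13, T14}: T18.
The greatest among these is T18.

T18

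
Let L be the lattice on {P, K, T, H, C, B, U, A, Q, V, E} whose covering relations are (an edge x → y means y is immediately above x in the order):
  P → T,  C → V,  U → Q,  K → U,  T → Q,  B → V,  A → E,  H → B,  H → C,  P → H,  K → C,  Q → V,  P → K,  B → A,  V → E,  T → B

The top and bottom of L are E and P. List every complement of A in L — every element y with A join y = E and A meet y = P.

K, U

Need y with A ∨ y = E and A ∧ y = P.
Checking each element gives: K, U.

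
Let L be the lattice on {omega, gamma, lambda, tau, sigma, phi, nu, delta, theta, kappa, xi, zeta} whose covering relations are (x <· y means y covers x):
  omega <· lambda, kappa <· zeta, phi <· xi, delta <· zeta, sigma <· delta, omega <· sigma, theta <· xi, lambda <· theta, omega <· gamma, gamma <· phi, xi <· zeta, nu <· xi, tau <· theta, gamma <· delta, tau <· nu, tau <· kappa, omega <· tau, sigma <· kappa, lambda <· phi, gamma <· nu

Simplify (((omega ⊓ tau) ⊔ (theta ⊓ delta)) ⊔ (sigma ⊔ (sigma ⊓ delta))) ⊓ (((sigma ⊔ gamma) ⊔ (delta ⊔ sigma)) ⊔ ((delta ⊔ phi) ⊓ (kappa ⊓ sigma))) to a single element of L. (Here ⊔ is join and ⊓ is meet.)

omega ∧ tau = omega
theta ∧ delta = omega
omega ∨ omega = omega
sigma ∧ delta = sigma
sigma ∨ sigma = sigma
omega ∨ sigma = sigma
sigma ∨ gamma = delta
delta ∨ sigma = delta
delta ∨ delta = delta
delta ∨ phi = zeta
kappa ∧ sigma = sigma
zeta ∧ sigma = sigma
delta ∨ sigma = delta
sigma ∧ delta = sigma

sigma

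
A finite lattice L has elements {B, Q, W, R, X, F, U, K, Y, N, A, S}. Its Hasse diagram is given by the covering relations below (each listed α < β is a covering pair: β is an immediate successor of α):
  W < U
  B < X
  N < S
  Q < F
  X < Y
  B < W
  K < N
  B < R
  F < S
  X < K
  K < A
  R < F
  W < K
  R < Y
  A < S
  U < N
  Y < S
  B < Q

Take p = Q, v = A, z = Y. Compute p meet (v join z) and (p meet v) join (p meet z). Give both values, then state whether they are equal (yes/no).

Q; B; no

v join z = S, so p meet (v join z) = Q meet S = Q.
p meet v = B and p meet z = B, so (p meet v) join (p meet z) = B join B = B.
Equal: no.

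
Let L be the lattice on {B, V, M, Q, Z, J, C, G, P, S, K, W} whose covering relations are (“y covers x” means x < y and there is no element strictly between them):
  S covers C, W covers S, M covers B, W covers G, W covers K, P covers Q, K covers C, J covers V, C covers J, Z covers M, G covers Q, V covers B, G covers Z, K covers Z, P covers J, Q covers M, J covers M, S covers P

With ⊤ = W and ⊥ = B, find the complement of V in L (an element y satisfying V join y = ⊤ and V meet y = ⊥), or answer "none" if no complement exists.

G

Need y with V ∨ y = W and V ∧ y = B.
Checking each element gives: G.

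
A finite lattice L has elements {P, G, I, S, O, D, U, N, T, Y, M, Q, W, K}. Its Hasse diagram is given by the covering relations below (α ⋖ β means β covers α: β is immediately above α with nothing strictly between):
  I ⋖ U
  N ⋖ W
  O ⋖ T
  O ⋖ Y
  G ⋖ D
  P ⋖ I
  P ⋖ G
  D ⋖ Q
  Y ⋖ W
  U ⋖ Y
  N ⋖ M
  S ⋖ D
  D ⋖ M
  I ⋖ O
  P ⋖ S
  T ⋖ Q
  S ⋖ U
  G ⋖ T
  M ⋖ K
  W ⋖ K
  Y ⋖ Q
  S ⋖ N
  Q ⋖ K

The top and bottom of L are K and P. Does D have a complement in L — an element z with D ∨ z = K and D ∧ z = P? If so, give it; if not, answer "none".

For every candidate z, either D ∨ z ≠ K or D ∧ z ≠ P; no complement exists.

none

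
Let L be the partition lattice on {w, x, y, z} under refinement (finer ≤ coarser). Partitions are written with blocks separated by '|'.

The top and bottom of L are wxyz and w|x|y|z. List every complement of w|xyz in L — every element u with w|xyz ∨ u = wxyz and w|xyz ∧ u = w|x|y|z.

wx|y|z, wy|x|z, wz|x|y

Need u with w|xyz ∨ u = wxyz and w|xyz ∧ u = w|x|y|z.
Checking each element gives: wx|y|z, wy|x|z, wz|x|y.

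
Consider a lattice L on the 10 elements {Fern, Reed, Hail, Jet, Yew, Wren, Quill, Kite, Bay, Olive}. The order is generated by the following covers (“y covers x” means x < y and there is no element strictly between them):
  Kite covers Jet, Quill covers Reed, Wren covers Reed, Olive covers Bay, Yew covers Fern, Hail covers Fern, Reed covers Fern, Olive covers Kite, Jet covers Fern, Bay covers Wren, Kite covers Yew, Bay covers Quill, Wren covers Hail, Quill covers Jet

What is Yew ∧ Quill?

Fern

Common lower bounds of {Yew, Quill}: Fern.
The greatest among these is Fern.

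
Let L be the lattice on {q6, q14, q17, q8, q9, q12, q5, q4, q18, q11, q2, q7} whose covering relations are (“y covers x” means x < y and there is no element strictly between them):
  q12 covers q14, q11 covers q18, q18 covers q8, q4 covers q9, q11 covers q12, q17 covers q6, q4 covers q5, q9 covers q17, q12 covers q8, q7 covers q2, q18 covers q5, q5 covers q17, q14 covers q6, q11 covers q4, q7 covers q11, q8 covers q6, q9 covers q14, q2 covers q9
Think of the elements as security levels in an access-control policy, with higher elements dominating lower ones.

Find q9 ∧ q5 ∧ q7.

Common lower bounds of {q9, q5, q7}: q17, q6.
The greatest among these is q17.

q17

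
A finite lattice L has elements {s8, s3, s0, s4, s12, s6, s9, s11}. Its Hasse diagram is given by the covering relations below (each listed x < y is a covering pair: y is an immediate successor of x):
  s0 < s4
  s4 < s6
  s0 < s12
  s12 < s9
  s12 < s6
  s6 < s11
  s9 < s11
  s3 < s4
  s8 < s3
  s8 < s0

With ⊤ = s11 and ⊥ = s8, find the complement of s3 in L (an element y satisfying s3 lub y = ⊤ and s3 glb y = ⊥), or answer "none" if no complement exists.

s9

Need y with s3 ∨ y = s11 and s3 ∧ y = s8.
Checking each element gives: s9.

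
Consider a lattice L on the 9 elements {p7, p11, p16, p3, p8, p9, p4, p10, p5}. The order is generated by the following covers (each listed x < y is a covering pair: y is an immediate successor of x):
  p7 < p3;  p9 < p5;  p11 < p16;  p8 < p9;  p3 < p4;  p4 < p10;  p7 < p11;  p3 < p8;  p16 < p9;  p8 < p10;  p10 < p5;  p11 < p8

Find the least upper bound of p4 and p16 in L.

Common upper bounds of {p4, p16}: p5.
The least among these is p5.

p5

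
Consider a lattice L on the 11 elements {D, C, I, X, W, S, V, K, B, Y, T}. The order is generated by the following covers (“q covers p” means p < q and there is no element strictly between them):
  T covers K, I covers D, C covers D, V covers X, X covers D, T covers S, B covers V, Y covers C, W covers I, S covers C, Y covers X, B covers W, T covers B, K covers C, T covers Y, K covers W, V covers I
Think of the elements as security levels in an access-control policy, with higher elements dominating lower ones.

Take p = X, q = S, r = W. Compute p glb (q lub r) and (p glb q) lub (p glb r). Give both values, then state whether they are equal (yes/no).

X; D; no

q lub r = T, so p glb (q lub r) = X glb T = X.
p glb q = D and p glb r = D, so (p glb q) lub (p glb r) = D lub D = D.
Equal: no.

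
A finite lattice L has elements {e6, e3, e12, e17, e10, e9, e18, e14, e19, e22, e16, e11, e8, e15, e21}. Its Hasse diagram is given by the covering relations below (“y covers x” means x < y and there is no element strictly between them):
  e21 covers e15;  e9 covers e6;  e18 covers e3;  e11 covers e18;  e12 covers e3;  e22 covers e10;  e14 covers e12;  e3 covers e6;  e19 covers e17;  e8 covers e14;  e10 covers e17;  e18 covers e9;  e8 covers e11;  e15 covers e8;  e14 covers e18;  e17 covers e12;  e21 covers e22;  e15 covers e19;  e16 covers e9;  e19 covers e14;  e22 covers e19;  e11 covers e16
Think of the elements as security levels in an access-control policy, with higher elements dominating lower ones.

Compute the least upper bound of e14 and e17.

e19

Common upper bounds of {e14, e17}: e15, e19, e21, e22.
The least among these is e19.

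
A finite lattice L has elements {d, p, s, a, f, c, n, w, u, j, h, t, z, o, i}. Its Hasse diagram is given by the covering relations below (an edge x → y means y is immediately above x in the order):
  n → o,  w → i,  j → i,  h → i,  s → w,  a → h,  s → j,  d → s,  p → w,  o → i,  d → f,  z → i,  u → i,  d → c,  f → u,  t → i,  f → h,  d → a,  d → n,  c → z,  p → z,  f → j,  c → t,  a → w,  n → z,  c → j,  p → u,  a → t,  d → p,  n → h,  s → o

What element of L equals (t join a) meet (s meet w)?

d

t ∨ a = t
s ∧ w = s
t ∧ s = d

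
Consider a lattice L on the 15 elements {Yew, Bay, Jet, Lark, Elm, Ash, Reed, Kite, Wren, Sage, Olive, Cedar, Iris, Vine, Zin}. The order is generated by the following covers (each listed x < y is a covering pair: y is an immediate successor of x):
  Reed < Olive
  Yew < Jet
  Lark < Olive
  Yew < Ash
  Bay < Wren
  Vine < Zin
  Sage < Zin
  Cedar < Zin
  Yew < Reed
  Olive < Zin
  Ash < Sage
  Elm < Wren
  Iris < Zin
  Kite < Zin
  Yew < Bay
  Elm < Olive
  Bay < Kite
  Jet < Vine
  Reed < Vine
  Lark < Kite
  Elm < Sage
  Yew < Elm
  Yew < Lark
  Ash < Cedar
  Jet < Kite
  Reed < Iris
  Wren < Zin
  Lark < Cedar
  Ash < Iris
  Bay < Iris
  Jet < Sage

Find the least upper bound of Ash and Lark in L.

Cedar

Common upper bounds of {Ash, Lark}: Cedar, Zin.
The least among these is Cedar.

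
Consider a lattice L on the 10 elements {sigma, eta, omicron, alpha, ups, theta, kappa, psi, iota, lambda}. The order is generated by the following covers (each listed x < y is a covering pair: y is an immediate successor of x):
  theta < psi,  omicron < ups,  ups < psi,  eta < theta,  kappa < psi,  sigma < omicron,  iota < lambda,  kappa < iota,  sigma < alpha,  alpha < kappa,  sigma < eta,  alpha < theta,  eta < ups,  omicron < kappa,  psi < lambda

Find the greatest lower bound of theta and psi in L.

Common lower bounds of {theta, psi}: alpha, eta, sigma, theta.
The greatest among these is theta.

theta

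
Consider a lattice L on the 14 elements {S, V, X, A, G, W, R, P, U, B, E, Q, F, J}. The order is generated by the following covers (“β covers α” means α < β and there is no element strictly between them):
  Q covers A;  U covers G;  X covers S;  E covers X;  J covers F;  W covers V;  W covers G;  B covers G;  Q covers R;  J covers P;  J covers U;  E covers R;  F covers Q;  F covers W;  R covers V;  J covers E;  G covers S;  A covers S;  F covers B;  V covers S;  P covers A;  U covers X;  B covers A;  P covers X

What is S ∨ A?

A

Common upper bounds of {S, A}: A, B, F, J, P, Q.
The least among these is A.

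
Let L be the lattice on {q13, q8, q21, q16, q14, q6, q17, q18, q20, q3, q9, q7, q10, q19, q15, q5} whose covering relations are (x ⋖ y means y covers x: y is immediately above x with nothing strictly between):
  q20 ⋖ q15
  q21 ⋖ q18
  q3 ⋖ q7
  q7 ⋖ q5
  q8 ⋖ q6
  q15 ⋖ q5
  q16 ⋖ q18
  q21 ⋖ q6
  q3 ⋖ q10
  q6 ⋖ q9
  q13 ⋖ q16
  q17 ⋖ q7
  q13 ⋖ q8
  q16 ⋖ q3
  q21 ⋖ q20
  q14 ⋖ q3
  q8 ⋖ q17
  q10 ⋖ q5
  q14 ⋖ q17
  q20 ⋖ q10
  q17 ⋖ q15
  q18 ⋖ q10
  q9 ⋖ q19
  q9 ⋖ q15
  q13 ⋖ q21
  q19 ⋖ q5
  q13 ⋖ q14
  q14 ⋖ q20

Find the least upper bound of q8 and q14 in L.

q17

Common upper bounds of {q8, q14}: q15, q17, q5, q7.
The least among these is q17.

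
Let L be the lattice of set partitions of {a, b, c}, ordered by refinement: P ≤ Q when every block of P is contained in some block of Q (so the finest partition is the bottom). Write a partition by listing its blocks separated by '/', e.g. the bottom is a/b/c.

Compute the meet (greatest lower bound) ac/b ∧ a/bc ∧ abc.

a/b/c

Common lower bounds of {ac/b, a/bc, abc}: a/b/c.
The greatest among these is a/b/c.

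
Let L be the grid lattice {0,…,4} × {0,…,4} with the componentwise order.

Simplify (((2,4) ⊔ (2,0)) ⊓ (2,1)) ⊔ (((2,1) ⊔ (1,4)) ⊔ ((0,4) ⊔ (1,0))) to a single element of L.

(2,4) ∨ (2,0) = (2,4)
(2,4) ∧ (2,1) = (2,1)
(2,1) ∨ (1,4) = (2,4)
(0,4) ∨ (1,0) = (1,4)
(2,4) ∨ (1,4) = (2,4)
(2,1) ∨ (2,4) = (2,4)

(2,4)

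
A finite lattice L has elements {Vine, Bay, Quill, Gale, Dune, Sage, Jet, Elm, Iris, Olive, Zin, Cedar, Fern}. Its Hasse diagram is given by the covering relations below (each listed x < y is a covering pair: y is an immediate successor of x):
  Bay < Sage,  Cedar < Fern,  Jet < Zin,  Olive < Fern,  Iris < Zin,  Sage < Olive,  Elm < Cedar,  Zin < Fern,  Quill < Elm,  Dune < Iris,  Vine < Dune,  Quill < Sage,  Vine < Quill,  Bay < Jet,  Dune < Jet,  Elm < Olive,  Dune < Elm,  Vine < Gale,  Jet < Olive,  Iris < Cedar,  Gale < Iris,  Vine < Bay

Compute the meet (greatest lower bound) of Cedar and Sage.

Quill

Common lower bounds of {Cedar, Sage}: Quill, Vine.
The greatest among these is Quill.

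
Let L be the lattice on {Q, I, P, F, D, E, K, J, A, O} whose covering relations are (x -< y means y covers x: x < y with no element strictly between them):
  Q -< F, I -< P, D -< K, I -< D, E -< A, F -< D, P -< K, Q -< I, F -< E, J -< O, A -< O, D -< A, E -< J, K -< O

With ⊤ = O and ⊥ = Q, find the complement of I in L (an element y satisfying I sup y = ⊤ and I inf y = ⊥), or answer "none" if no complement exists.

J

Need y with I ∨ y = O and I ∧ y = Q.
Checking each element gives: J.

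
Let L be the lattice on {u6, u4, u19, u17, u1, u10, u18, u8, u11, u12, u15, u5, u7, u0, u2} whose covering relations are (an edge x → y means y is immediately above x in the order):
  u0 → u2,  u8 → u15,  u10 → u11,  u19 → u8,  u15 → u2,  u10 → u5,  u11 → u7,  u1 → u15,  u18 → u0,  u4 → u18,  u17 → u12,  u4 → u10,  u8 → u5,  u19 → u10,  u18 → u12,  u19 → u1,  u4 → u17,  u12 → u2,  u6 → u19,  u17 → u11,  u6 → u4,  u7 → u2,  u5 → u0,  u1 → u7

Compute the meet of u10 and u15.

Common lower bounds of {u10, u15}: u19, u6.
The greatest among these is u19.

u19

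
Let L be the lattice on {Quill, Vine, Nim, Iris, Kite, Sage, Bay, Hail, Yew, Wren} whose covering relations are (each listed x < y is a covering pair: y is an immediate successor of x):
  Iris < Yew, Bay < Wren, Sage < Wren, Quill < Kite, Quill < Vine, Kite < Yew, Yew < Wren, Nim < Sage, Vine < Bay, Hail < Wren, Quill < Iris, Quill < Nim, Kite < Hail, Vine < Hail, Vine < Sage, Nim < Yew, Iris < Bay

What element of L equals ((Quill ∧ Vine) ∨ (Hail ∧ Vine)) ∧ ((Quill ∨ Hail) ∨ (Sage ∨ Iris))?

Vine

Quill ∧ Vine = Quill
Hail ∧ Vine = Vine
Quill ∨ Vine = Vine
Quill ∨ Hail = Hail
Sage ∨ Iris = Wren
Hail ∨ Wren = Wren
Vine ∧ Wren = Vine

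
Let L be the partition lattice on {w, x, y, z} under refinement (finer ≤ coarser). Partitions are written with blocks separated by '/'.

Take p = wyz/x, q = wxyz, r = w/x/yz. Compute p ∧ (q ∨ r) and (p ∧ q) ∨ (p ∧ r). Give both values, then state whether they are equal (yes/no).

wyz/x; wyz/x; yes

q ∨ r = wxyz, so p ∧ (q ∨ r) = wyz/x ∧ wxyz = wyz/x.
p ∧ q = wyz/x and p ∧ r = w/x/yz, so (p ∧ q) ∨ (p ∧ r) = wyz/x ∨ w/x/yz = wyz/x.
Equal: yes.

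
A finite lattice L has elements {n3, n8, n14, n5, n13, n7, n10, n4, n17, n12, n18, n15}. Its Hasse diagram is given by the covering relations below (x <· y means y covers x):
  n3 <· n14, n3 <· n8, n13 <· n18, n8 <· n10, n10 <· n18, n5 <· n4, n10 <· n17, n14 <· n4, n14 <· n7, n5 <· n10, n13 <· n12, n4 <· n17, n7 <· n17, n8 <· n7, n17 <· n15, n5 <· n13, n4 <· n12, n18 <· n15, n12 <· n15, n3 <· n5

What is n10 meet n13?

n5

Common lower bounds of {n10, n13}: n3, n5.
The greatest among these is n5.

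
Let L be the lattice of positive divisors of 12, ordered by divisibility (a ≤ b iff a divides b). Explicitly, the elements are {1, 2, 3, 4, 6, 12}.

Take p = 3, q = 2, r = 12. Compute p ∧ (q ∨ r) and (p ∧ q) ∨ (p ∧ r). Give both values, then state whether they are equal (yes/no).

3; 3; yes

q ∨ r = 12, so p ∧ (q ∨ r) = 3 ∧ 12 = 3.
p ∧ q = 1 and p ∧ r = 3, so (p ∧ q) ∨ (p ∧ r) = 1 ∨ 3 = 3.
Equal: yes.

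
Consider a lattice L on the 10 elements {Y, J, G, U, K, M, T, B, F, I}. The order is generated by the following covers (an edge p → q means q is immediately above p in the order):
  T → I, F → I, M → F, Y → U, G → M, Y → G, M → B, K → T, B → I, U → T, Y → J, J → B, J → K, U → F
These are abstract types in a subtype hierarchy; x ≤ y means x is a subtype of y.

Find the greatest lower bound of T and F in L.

U

Common lower bounds of {T, F}: U, Y.
The greatest among these is U.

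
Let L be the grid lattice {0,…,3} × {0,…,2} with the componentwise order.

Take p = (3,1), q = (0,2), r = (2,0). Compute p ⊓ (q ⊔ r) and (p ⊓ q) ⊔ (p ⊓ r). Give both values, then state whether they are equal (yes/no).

q ⊔ r = (2,2), so p ⊓ (q ⊔ r) = (3,1) ⊓ (2,2) = (2,1).
p ⊓ q = (0,1) and p ⊓ r = (2,0), so (p ⊓ q) ⊔ (p ⊓ r) = (0,1) ⊔ (2,0) = (2,1).
Equal: yes.

(2,1); (2,1); yes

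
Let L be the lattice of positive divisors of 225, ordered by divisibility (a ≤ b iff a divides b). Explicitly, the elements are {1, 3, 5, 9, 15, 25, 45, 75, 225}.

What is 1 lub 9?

In the divisibility order, the join is the least common multiple: lcm(1, 9) = 9.

9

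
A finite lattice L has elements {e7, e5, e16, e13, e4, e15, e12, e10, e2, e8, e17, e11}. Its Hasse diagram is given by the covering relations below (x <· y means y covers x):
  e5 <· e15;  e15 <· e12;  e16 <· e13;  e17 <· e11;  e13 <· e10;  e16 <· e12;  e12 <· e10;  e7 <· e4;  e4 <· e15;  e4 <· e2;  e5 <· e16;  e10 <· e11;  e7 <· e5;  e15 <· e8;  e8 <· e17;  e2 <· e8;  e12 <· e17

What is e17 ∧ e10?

Common lower bounds of {e17, e10}: e12, e15, e16, e4, e5, e7.
The greatest among these is e12.

e12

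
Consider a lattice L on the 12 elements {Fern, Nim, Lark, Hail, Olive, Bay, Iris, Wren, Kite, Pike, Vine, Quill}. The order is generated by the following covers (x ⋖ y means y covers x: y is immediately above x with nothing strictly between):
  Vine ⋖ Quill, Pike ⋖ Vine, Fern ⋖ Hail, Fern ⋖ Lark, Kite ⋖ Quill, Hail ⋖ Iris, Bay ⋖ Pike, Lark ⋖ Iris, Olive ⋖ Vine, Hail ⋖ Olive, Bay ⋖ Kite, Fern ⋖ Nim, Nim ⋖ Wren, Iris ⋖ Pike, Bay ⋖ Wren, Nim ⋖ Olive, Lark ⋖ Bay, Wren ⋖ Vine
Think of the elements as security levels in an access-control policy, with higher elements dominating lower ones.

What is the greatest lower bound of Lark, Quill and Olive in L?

Fern

Common lower bounds of {Lark, Quill, Olive}: Fern.
The greatest among these is Fern.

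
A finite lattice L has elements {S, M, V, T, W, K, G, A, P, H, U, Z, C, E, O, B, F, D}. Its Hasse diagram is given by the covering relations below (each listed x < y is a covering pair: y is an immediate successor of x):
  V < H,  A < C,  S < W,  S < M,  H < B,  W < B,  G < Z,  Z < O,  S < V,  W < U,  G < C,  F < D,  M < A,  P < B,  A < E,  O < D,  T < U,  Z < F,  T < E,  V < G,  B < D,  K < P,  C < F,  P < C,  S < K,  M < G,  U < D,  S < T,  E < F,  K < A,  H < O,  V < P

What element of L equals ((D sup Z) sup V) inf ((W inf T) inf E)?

S

D ∨ Z = D
D ∨ V = D
W ∧ T = S
S ∧ E = S
D ∧ S = S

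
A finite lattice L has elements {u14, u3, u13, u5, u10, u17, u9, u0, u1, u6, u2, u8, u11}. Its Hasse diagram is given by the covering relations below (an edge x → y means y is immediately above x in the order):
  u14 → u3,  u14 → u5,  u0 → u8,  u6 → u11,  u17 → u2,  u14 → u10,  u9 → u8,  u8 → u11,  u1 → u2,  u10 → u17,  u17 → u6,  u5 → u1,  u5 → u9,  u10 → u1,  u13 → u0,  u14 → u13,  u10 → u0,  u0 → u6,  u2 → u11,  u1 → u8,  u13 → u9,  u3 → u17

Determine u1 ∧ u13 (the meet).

u14

Common lower bounds of {u1, u13}: u14.
The greatest among these is u14.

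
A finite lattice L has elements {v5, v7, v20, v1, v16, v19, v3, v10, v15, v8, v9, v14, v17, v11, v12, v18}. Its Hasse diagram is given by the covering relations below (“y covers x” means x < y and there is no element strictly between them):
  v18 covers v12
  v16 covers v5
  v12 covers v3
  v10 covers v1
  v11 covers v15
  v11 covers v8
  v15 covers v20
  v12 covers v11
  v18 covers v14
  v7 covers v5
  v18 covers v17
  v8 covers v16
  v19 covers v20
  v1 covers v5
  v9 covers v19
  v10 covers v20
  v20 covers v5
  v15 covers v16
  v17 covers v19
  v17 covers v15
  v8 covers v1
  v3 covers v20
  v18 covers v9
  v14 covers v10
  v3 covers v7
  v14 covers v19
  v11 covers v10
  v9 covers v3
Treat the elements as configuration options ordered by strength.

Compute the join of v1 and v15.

v11

Common upper bounds of {v1, v15}: v11, v12, v18.
The least among these is v11.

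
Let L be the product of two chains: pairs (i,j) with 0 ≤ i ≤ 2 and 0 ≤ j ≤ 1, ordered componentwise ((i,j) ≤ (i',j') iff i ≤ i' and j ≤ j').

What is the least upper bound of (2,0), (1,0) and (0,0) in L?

(2,0)

In a product of chains, the join is componentwise max, giving (2,0).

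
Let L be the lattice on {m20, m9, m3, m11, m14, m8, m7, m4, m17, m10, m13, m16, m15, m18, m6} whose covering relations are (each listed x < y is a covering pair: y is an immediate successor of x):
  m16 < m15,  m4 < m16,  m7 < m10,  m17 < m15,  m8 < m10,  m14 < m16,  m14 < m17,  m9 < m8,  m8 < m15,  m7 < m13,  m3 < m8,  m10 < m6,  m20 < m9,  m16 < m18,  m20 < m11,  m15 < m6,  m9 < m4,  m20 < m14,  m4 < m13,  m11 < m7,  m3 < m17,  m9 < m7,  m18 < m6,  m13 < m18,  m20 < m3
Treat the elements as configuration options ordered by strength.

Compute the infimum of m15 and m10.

m8

Common lower bounds of {m15, m10}: m20, m3, m8, m9.
The greatest among these is m8.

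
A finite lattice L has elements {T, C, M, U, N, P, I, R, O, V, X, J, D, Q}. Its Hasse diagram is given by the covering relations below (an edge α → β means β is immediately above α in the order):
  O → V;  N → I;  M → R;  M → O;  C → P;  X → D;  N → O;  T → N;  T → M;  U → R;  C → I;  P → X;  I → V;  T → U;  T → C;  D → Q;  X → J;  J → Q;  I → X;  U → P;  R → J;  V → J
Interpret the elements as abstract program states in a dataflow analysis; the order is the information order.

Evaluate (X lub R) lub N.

J

X ∨ R = J
J ∨ N = J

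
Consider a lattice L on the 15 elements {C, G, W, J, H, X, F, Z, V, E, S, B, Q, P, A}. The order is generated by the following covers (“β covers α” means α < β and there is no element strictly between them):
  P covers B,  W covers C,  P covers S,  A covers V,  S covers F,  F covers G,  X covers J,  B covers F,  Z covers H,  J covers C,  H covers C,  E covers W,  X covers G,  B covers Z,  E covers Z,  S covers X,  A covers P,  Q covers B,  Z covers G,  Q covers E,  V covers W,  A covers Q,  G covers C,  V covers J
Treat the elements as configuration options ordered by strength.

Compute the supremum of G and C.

G

Common upper bounds of {G, C}: A, B, E, F, G, P, Q, S, X, Z.
The least among these is G.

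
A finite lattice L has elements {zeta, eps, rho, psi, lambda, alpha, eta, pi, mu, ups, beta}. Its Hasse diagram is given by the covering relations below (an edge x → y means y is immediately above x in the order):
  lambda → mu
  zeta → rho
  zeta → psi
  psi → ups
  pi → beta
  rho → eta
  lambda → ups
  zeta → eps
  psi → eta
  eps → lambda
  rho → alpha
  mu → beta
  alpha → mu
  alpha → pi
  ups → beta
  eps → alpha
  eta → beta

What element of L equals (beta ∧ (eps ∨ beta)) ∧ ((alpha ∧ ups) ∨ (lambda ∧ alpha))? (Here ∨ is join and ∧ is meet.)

eps

eps ∨ beta = beta
beta ∧ beta = beta
alpha ∧ ups = eps
lambda ∧ alpha = eps
eps ∨ eps = eps
beta ∧ eps = eps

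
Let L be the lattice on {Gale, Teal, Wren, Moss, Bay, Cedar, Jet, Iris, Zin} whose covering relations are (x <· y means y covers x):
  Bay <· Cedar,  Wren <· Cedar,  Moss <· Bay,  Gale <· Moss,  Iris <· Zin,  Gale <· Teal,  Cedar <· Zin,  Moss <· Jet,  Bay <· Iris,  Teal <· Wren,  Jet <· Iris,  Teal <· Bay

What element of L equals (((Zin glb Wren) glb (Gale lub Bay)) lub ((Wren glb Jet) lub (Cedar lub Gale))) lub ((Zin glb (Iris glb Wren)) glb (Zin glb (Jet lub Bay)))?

Cedar

Zin ∧ Wren = Wren
Gale ∨ Bay = Bay
Wren ∧ Bay = Teal
Wren ∧ Jet = Gale
Cedar ∨ Gale = Cedar
Gale ∨ Cedar = Cedar
Teal ∨ Cedar = Cedar
Iris ∧ Wren = Teal
Zin ∧ Teal = Teal
Jet ∨ Bay = Iris
Zin ∧ Iris = Iris
Teal ∧ Iris = Teal
Cedar ∨ Teal = Cedar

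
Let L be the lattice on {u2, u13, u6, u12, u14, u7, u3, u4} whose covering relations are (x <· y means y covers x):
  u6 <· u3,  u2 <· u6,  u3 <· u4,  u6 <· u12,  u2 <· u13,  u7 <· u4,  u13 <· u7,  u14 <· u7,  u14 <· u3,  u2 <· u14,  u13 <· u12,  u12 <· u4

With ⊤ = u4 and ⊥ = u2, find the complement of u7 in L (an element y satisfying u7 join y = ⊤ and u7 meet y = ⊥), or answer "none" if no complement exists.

Need y with u7 ∨ y = u4 and u7 ∧ y = u2.
Checking each element gives: u6.

u6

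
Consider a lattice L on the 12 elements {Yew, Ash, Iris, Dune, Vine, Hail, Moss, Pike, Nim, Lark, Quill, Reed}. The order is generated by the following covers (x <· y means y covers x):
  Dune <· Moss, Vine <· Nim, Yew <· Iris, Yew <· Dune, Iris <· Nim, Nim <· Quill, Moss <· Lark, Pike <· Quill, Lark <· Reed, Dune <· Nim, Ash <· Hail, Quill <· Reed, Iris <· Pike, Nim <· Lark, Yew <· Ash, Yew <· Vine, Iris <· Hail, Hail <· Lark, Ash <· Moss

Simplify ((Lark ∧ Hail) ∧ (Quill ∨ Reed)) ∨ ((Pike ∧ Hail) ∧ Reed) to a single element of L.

Hail

Lark ∧ Hail = Hail
Quill ∨ Reed = Reed
Hail ∧ Reed = Hail
Pike ∧ Hail = Iris
Iris ∧ Reed = Iris
Hail ∨ Iris = Hail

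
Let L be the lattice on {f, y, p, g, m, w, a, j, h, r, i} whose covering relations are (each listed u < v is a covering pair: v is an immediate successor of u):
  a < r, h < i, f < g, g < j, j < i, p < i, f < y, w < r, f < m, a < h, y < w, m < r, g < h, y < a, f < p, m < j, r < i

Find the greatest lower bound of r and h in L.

a

Common lower bounds of {r, h}: a, f, y.
The greatest among these is a.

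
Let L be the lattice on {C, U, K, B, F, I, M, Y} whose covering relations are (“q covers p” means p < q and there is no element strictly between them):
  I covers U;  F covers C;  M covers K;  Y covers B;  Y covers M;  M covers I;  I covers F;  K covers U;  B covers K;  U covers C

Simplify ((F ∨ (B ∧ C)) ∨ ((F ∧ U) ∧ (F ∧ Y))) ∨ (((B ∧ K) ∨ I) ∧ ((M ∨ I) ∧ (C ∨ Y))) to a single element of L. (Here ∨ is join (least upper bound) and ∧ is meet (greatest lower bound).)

B ∧ C = C
F ∨ C = F
F ∧ U = C
F ∧ Y = F
C ∧ F = C
F ∨ C = F
B ∧ K = K
K ∨ I = M
M ∨ I = M
C ∨ Y = Y
M ∧ Y = M
M ∧ M = M
F ∨ M = M

M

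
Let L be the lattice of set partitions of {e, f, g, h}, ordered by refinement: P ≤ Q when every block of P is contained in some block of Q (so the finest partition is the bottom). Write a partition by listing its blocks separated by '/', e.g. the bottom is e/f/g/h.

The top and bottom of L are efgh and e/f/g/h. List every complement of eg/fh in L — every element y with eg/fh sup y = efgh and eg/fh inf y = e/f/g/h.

e/f/gh, e/fg/h, ef/g/h, ef/gh, eh/f/g, eh/fg

Need y with eg/fh ∨ y = efgh and eg/fh ∧ y = e/f/g/h.
Checking each element gives: e/f/gh, e/fg/h, ef/g/h, ef/gh, eh/f/g, eh/fg.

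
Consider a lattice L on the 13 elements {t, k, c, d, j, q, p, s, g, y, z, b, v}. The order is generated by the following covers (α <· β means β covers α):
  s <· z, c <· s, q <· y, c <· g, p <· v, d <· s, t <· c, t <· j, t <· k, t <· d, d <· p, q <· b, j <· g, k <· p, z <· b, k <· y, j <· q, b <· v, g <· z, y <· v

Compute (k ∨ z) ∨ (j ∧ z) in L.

k ∨ z = v
j ∧ z = j
v ∨ j = v

v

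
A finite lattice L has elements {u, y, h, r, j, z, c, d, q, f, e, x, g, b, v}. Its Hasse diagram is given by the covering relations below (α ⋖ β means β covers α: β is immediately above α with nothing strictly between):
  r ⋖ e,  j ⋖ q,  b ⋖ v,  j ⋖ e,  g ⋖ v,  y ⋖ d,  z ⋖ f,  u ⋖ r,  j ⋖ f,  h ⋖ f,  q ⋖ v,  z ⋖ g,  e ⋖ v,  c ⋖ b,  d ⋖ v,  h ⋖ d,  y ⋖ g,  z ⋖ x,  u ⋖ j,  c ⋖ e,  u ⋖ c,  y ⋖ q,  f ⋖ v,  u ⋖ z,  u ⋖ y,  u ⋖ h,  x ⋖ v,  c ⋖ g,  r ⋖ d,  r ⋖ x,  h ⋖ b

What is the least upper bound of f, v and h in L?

Common upper bounds of {f, v, h}: v.
The least among these is v.

v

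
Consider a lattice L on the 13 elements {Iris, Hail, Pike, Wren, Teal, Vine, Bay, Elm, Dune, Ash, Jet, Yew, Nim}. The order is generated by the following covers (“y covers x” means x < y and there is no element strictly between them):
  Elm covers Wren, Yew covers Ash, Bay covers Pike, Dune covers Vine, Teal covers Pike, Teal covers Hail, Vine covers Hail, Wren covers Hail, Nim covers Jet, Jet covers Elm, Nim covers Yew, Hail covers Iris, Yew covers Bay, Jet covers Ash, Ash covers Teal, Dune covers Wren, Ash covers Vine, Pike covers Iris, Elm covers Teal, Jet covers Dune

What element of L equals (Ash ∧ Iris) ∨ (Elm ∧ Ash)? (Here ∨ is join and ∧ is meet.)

Ash ∧ Iris = Iris
Elm ∧ Ash = Teal
Iris ∨ Teal = Teal

Teal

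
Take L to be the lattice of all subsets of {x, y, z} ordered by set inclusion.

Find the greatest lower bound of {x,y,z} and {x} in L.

{x}

Under ⊆, meet is intersection: {x,y,z} ∩ {x} = {x}.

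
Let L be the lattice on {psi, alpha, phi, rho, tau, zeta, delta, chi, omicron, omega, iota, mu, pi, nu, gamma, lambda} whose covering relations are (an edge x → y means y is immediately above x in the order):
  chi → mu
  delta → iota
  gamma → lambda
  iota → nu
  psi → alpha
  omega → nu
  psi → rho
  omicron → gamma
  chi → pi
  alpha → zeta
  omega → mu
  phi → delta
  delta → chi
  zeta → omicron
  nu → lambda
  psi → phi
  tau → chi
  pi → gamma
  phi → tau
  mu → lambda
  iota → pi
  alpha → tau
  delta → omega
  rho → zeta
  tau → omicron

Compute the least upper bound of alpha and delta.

chi

Common upper bounds of {alpha, delta}: chi, gamma, lambda, mu, pi.
The least among these is chi.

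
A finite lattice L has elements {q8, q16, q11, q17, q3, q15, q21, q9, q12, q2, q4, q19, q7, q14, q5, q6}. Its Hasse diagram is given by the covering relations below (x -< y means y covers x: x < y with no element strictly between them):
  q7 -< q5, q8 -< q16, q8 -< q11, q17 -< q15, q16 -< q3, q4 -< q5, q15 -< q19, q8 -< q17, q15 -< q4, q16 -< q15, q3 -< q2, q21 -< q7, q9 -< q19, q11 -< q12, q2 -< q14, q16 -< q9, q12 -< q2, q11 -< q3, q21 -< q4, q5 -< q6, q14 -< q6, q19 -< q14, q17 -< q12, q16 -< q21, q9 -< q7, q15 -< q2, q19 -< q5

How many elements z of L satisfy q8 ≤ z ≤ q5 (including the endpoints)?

The interval [q8, q5] = {q15, q16, q17, q19, q21, q4, q5, q7, q8, q9}, which has 10 elements.

10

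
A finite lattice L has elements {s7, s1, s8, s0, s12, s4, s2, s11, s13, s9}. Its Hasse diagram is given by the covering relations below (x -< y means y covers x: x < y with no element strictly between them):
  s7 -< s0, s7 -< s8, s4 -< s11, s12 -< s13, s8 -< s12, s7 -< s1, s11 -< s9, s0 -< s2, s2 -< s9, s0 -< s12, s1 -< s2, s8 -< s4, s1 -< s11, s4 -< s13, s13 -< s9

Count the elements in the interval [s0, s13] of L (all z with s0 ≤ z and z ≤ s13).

3

The interval [s0, s13] = {s0, s12, s13}, which has 3 elements.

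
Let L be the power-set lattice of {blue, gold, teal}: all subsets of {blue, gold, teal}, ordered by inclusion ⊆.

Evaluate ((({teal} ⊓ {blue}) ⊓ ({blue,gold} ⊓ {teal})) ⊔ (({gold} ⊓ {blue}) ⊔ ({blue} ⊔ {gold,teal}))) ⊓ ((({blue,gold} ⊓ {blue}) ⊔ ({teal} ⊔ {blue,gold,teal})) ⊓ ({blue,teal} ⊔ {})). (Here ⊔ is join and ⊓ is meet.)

{blue,teal}

{teal} ∧ {blue} = {}
{blue,gold} ∧ {teal} = {}
{} ∧ {} = {}
{gold} ∧ {blue} = {}
{blue} ∨ {gold,teal} = {blue,gold,teal}
{} ∨ {blue,gold,teal} = {blue,gold,teal}
{} ∨ {blue,gold,teal} = {blue,gold,teal}
{blue,gold} ∧ {blue} = {blue}
{teal} ∨ {blue,gold,teal} = {blue,gold,teal}
{blue} ∨ {blue,gold,teal} = {blue,gold,teal}
{blue,teal} ∨ {} = {blue,teal}
{blue,gold,teal} ∧ {blue,teal} = {blue,teal}
{blue,gold,teal} ∧ {blue,teal} = {blue,teal}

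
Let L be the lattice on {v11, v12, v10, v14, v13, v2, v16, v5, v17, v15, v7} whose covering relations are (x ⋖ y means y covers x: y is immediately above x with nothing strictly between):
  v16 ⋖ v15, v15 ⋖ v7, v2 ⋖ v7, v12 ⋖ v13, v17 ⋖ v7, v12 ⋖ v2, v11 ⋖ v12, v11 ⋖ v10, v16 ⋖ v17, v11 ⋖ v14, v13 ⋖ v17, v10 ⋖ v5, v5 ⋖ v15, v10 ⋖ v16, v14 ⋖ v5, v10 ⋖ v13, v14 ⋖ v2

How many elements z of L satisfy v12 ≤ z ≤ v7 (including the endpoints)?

5

The interval [v12, v7] = {v12, v13, v17, v2, v7}, which has 5 elements.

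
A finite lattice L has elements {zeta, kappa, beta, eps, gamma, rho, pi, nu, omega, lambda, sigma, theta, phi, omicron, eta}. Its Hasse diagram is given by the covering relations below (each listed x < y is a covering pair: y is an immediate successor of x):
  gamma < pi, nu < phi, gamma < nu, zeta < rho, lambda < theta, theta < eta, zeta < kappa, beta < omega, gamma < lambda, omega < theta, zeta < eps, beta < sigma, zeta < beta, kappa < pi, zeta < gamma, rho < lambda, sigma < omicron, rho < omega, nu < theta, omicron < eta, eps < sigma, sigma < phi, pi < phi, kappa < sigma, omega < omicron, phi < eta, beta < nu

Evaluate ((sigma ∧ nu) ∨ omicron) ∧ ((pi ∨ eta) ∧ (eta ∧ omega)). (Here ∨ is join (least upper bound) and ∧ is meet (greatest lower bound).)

omega

sigma ∧ nu = beta
beta ∨ omicron = omicron
pi ∨ eta = eta
eta ∧ omega = omega
eta ∧ omega = omega
omicron ∧ omega = omega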